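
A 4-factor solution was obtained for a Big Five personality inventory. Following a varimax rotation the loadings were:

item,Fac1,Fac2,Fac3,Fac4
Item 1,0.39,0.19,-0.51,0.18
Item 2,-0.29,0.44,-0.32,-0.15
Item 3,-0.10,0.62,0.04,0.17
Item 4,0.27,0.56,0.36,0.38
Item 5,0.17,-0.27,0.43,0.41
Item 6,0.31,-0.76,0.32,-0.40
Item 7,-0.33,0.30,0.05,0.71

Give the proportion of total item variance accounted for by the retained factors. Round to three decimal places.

Communalities: 0.4807, 0.4026, 0.4249, 0.6605, 0.4548, 0.9361, 0.7055; Σh² = 4.0651.
Total variance with 7 standardized items is 7, so the solution explains 4.0651/7 = 0.5807.

0.581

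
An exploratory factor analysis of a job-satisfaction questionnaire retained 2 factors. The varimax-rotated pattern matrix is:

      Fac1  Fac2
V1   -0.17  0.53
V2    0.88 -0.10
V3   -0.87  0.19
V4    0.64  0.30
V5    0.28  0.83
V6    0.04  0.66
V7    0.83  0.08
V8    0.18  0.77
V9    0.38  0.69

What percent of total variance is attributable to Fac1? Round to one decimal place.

32.4%

SS loadings for Fac1 = (-0.17)² + 0.88² + (-0.87)² + 0.64² + 0.28² + 0.04² + 0.83² + 0.18² + 0.38² = 2.9155
With 9 standardized items, total variance = 9. Proportion = 2.9155/9 = 0.3239 → 32.39%.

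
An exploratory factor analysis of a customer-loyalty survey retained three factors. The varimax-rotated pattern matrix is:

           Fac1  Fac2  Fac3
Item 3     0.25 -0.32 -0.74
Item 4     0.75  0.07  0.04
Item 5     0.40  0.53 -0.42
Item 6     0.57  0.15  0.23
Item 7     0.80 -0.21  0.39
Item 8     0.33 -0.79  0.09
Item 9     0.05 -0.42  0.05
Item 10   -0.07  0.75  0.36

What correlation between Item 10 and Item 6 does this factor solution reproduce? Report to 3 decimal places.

0.155

r̂ = Σ λ_i·λ_j across factors = (-0.07)(0.57) + (0.75)(0.15) + (0.36)(0.23)
  = -0.0399 +0.1125 +0.0828 = 0.1554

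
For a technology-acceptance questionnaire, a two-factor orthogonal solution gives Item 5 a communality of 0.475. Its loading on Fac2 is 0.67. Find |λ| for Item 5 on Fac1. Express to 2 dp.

Under orthogonal rotation h² = Σλ², so λ_Fac1² = h² − (0.4489) = 0.475 − 0.4489 = 0.0261.
|λ| = √0.0261 = 0.1616.

0.16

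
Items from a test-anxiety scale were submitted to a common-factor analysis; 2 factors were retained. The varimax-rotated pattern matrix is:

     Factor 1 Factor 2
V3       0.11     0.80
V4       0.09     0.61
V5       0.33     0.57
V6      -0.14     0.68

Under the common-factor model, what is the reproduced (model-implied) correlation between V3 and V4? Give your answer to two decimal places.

0.50

r̂ = Σ λ_i·λ_j across factors = (0.11)(0.09) + (0.80)(0.61)
  = +0.0099 +0.4880 = 0.4979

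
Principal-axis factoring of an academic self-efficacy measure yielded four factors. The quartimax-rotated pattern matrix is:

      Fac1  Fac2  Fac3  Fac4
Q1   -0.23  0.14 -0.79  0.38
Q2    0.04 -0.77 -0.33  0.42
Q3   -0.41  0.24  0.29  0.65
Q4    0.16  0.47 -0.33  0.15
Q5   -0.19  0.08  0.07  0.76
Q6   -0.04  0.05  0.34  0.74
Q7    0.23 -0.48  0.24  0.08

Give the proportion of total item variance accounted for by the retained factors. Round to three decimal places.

SS loadings by factor: 0.3388, 1.1303, 1.1041, 1.8974; total = 4.4706.
Total variance with 7 standardized items is 7, so the solution explains 4.4706/7 = 0.6387.

0.639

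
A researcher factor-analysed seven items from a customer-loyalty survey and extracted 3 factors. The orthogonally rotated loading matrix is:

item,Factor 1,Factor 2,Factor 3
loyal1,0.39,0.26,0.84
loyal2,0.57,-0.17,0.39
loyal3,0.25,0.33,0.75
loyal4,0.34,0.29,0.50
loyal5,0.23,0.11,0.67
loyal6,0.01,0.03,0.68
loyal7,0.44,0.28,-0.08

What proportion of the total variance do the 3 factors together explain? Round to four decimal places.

SS loadings by factor: 0.9017, 0.3809, 2.5879; total = 3.8705.
Total variance with 7 standardized items is 7, so the solution explains 3.8705/7 = 0.5529.

0.5529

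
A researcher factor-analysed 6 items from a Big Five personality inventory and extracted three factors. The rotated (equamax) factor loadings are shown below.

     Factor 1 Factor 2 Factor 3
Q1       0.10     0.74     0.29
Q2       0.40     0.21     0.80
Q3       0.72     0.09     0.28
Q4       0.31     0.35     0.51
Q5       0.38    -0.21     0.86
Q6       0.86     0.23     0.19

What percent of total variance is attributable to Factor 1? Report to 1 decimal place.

27.8%

SS loadings for Factor 1 = 0.10² + 0.40² + 0.72² + 0.31² + 0.38² + 0.86² = 1.6685
With 6 standardized items, total variance = 6. Proportion = 1.6685/6 = 0.2781 → 27.81%.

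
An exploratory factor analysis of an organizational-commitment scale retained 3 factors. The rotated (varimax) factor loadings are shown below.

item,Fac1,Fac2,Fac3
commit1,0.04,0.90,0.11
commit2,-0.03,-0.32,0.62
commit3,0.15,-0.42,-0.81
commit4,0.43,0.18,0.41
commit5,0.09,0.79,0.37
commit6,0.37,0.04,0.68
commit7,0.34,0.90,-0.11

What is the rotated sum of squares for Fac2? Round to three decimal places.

SS loadings for Fac2 = 0.90² + (-0.32)² + (-0.42)² + 0.18² + 0.79² + 0.04² + 0.90² = 0.8100 + 0.1024 + 0.1764 + 0.0324 + 0.6241 + 0.0016 + 0.8100 = 2.5569

2.557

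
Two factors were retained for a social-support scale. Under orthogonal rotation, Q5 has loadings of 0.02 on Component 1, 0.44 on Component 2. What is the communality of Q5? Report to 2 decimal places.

h² = 0.02² + 0.44² = 0.0004 + 0.1936 = 0.1940

0.19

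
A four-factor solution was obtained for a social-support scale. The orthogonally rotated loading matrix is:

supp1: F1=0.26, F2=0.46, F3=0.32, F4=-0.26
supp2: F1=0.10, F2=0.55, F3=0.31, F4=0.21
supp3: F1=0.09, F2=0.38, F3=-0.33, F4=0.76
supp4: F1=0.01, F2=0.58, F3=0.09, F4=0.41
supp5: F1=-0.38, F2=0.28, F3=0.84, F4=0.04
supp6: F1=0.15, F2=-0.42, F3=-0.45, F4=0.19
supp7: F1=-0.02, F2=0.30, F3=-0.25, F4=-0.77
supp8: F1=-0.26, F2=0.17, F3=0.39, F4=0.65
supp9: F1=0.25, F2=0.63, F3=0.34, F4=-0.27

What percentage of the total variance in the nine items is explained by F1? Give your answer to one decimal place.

4.3%

SS loadings for F1 = 0.26² + 0.10² + 0.09² + 0.01² + (-0.38)² + 0.15² + (-0.02)² + (-0.26)² + 0.25² = 0.3832
With 9 standardized items, total variance = 9. Proportion = 0.3832/9 = 0.0426 → 4.26%.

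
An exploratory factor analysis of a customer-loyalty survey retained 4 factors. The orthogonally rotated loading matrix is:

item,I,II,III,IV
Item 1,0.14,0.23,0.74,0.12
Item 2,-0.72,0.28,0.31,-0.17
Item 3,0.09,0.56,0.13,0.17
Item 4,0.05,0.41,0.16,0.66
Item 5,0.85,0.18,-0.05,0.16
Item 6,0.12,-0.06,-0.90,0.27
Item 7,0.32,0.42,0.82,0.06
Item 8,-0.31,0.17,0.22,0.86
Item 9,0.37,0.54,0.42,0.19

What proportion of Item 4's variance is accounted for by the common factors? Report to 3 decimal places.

0.632

h² = 0.05² + 0.41² + 0.16² + 0.66² = 0.0025 + 0.1681 + 0.0256 + 0.4356 = 0.6318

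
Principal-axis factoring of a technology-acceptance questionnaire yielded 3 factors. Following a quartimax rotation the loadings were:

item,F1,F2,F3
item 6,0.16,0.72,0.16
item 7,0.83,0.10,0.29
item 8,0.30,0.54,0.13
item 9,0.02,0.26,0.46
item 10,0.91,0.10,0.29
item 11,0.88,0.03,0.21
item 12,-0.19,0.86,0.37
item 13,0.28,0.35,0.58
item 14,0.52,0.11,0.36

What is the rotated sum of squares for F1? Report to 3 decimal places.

SS loadings for F1 = 0.16² + 0.83² + 0.30² + 0.02² + 0.91² + 0.88² + (-0.19)² + 0.28² + 0.52² = 0.0256 + 0.6889 + 0.0900 + 0.0004 + 0.8281 + 0.7744 + 0.0361 + 0.0784 + 0.2704 = 2.7923

2.792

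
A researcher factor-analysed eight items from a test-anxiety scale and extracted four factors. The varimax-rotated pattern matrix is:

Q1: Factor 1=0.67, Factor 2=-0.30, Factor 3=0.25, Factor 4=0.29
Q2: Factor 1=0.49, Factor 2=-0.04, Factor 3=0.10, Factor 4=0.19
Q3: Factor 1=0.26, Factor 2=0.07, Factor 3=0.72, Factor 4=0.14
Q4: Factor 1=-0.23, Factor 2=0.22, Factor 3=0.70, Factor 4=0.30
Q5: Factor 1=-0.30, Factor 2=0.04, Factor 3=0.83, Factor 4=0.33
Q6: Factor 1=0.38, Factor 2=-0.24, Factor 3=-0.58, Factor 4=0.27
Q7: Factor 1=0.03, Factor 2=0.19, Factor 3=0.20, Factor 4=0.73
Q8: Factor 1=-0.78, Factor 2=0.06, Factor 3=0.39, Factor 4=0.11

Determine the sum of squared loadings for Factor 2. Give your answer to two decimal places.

0.24

SS loadings for Factor 2 = (-0.30)² + (-0.04)² + 0.07² + 0.22² + 0.04² + (-0.24)² + 0.19² + 0.06² = 0.0900 + 0.0016 + 0.0049 + 0.0484 + 0.0016 + 0.0576 + 0.0361 + 0.0036 = 0.2438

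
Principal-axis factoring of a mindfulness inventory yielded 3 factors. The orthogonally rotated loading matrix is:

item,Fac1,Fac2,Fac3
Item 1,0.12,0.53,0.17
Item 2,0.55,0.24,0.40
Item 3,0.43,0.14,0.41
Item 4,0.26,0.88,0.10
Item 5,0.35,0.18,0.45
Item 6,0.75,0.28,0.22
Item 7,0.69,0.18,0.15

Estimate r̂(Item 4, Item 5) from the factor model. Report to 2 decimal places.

r̂ = Σ λ_i·λ_j across factors = (0.26)(0.35) + (0.88)(0.18) + (0.10)(0.45)
  = +0.0910 +0.1584 +0.0450 = 0.2944

0.29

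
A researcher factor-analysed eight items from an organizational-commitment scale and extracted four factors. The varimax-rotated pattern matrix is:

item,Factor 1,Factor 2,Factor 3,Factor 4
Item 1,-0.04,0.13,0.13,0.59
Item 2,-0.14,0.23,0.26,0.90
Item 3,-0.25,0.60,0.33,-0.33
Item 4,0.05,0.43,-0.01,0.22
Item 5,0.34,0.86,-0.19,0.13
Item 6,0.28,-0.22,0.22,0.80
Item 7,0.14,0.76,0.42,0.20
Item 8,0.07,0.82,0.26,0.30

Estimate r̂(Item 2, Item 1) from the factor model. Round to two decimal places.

0.60

r̂ = Σ λ_i·λ_j across factors = (-0.14)(-0.04) + (0.23)(0.13) + (0.26)(0.13) + (0.90)(0.59)
  = +0.0056 +0.0299 +0.0338 +0.5310 = 0.6003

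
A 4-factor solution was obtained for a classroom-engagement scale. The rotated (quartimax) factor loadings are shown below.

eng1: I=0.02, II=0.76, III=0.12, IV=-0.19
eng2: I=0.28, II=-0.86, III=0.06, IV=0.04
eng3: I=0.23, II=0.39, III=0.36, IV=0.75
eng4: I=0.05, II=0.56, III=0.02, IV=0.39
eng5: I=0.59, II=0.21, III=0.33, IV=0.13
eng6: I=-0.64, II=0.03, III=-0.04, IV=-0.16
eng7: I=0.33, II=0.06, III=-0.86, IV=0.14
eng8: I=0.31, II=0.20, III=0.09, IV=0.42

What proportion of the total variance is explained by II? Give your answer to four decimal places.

SS loadings for II = 0.76² + (-0.86)² + 0.39² + 0.56² + 0.21² + 0.03² + 0.06² + 0.20² = 1.8715
Proportion of variance = 1.8715 / 8 = 0.2339.

0.2339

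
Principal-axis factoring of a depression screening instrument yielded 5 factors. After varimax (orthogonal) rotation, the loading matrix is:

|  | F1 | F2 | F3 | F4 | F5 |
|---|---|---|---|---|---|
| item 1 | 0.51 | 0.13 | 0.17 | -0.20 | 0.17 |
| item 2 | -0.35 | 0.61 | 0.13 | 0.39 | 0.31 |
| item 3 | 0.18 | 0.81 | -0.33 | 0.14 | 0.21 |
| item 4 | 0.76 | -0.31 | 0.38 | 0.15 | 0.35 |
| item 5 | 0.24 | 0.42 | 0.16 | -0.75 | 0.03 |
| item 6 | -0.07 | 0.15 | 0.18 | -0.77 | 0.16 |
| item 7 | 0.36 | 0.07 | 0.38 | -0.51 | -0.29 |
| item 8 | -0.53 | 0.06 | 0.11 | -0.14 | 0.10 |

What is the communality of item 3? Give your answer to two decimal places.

h² = 0.18² + 0.81² + (-0.33)² + 0.14² + 0.21² = 0.0324 + 0.6561 + 0.1089 + 0.0196 + 0.0441 = 0.8611

0.86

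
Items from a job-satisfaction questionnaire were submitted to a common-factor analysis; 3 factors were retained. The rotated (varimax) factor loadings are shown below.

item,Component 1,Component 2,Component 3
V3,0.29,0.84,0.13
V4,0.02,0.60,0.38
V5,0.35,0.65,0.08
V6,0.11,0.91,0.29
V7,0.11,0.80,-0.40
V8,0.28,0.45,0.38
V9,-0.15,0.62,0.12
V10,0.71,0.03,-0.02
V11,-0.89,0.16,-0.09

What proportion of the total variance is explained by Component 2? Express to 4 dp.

SS loadings for Component 2 = 0.84² + 0.60² + 0.65² + 0.91² + 0.80² + 0.45² + 0.62² + 0.03² + 0.16² = 3.5696
Proportion of variance = 3.5696 / 9 = 0.3966.

0.3966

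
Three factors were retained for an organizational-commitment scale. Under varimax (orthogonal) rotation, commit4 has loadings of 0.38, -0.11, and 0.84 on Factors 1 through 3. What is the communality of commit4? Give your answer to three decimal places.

0.862

h² = 0.38² + (-0.11)² + 0.84² = 0.1444 + 0.0121 + 0.7056 = 0.8621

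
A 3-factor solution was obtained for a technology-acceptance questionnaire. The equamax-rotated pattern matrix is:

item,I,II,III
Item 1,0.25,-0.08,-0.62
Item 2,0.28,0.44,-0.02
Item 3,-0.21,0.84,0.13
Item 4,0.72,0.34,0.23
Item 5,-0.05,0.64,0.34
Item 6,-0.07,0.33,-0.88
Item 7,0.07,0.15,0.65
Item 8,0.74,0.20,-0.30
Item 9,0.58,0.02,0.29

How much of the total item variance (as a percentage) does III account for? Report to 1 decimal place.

21.6%

SS loadings for III = (-0.62)² + (-0.02)² + 0.13² + 0.23² + 0.34² + (-0.88)² + 0.65² + (-0.30)² + 0.29² = 1.9412
With 9 standardized items, total variance = 9. Proportion = 1.9412/9 = 0.2157 → 21.57%.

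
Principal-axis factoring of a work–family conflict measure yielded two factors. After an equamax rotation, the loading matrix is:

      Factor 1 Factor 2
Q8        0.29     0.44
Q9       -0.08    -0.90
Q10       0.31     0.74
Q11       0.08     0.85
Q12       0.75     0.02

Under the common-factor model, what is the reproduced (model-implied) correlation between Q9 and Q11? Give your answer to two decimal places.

-0.77

r̂ = Σ λ_i·λ_j across factors = (-0.08)(0.08) + (-0.90)(0.85)
  = -0.0064 -0.7650 = -0.7714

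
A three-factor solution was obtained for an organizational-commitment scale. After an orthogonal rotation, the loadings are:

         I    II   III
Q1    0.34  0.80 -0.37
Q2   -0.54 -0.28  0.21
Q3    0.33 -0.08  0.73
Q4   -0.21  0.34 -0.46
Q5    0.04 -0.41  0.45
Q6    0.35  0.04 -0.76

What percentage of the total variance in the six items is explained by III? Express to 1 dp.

28.4%

SS loadings for III = (-0.37)² + 0.21² + 0.73² + (-0.46)² + 0.45² + (-0.76)² = 1.7056
With 6 standardized items, total variance = 6. Proportion = 1.7056/6 = 0.2843 → 28.43%.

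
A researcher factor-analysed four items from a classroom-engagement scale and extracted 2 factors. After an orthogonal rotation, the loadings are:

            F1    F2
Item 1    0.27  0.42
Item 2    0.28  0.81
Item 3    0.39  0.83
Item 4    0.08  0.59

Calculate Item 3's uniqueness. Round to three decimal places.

h² = 0.39² + 0.83² = 0.1521 + 0.6889 = 0.8410
Uniqueness u² = 1 − h² = 1 − 0.8410 = 0.1590

0.159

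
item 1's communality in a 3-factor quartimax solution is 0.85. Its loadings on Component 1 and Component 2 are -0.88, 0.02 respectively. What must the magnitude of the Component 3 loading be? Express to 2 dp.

Under orthogonal rotation h² = Σλ², so λ_Component 3² = h² − (0.7748) = 0.85 − 0.7748 = 0.0752.
|λ| = √0.0752 = 0.2742.

0.27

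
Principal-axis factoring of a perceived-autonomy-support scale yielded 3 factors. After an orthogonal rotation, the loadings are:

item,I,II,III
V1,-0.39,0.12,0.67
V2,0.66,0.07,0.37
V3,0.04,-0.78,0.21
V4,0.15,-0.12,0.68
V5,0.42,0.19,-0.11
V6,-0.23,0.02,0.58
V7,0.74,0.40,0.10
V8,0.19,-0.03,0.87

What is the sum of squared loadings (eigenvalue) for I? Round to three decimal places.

SS loadings for I = (-0.39)² + 0.66² + 0.04² + 0.15² + 0.42² + (-0.23)² + 0.74² + 0.19² = 0.1521 + 0.4356 + 0.0016 + 0.0225 + 0.1764 + 0.0529 + 0.5476 + 0.0361 = 1.4248

1.425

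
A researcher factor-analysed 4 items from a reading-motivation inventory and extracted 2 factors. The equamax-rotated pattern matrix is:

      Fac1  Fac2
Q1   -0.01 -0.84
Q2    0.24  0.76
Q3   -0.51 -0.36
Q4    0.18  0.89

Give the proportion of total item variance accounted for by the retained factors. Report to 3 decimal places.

0.639

Communalities: 0.7057, 0.6352, 0.3897, 0.8245; Σh² = 2.5551.
Total variance with 4 standardized items is 4, so the solution explains 2.5551/4 = 0.6388.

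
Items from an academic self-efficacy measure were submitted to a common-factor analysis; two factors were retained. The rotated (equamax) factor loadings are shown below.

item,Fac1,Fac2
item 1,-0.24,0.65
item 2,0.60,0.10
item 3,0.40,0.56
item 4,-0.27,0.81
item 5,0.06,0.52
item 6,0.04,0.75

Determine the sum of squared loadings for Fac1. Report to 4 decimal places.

0.6557

SS loadings for Fac1 = (-0.24)² + 0.60² + 0.40² + (-0.27)² + 0.06² + 0.04² = 0.0576 + 0.3600 + 0.1600 + 0.0729 + 0.0036 + 0.0016 = 0.6557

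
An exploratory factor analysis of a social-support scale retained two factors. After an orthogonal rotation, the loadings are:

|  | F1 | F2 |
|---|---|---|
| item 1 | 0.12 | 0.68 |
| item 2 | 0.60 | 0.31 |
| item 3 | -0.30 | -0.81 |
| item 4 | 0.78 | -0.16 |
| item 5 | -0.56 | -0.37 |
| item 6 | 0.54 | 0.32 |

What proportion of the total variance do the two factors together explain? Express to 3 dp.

0.526

Communalities: 0.4768, 0.4561, 0.7461, 0.6340, 0.4505, 0.3940; Σh² = 3.1575.
Total variance with 6 standardized items is 6, so the solution explains 3.1575/6 = 0.5262.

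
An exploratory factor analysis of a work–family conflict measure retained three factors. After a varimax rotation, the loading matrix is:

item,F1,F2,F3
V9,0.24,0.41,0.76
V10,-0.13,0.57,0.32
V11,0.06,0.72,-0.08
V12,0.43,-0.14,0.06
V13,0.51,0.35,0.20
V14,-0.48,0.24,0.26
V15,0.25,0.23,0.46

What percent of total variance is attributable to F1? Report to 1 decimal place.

SS loadings for F1 = 0.24² + (-0.13)² + 0.06² + 0.43² + 0.51² + (-0.48)² + 0.25² = 0.8160
With 7 standardized items, total variance = 7. Proportion = 0.8160/7 = 0.1166 → 11.66%.

11.7%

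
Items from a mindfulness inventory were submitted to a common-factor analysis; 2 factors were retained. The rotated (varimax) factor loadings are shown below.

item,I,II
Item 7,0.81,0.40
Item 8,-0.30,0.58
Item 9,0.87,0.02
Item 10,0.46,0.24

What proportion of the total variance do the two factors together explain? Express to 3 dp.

0.567

Communalities: 0.8161, 0.4264, 0.7573, 0.2692; Σh² = 2.2690.
Total variance with 4 standardized items is 4, so the solution explains 2.2690/4 = 0.5673.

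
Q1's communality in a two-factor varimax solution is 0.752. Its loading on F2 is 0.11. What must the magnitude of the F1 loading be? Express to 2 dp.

Under orthogonal rotation h² = Σλ², so λ_F1² = h² − (0.0121) = 0.752 − 0.0121 = 0.7399.
|λ| = √0.7399 = 0.8602.

0.86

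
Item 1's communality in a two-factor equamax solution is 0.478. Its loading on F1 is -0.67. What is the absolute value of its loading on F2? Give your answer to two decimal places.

Under orthogonal rotation h² = Σλ², so λ_F2² = h² − (0.4489) = 0.478 − 0.4489 = 0.0291.
|λ| = √0.0291 = 0.1706.

0.17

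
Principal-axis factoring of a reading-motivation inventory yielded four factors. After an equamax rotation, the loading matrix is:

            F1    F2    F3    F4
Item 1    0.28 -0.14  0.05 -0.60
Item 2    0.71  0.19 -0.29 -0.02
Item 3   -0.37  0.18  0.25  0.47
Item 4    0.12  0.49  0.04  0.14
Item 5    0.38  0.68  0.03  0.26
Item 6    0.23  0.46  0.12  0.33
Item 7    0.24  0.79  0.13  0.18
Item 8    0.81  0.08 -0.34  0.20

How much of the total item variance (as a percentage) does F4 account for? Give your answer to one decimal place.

SS loadings for F4 = (-0.60)² + (-0.02)² + 0.47² + 0.14² + 0.26² + 0.33² + 0.18² + 0.20² = 0.8498
With 8 standardized items, total variance = 8. Proportion = 0.8498/8 = 0.1062 → 10.62%.

10.6%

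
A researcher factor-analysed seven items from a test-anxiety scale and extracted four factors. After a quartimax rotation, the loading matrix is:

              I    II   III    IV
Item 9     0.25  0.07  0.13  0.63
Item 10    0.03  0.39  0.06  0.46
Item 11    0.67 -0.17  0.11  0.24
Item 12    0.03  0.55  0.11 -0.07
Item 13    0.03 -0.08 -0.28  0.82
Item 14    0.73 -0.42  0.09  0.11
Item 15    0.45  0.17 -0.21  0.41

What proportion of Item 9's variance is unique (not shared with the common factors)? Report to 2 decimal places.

h² = 0.25² + 0.07² + 0.13² + 0.63² = 0.0625 + 0.0049 + 0.0169 + 0.3969 = 0.4812
Uniqueness u² = 1 − h² = 1 − 0.4812 = 0.5188

0.52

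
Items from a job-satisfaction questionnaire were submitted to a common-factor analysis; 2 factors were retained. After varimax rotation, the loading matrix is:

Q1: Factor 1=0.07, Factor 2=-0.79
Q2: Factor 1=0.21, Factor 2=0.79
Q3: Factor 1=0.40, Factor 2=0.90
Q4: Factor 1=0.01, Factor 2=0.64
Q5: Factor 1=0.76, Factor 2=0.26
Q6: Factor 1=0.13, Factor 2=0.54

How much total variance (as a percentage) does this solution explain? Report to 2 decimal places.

SS loadings by factor: 0.8036, 2.8270; total = 3.6306.
Total variance with 6 standardized items is 6, so the solution explains 3.6306/6 = 0.6051 = 60.51%.

60.51%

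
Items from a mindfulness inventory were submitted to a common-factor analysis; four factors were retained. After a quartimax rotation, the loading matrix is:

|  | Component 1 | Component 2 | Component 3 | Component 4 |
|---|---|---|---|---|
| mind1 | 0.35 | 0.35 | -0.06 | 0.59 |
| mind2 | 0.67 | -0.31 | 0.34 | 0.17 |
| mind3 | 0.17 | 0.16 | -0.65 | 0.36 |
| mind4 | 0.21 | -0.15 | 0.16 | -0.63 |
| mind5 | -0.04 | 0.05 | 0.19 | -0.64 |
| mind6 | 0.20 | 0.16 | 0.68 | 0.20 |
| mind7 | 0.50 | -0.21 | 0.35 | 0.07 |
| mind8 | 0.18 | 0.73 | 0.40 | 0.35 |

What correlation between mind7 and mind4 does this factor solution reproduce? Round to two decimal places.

r̂ = Σ λ_i·λ_j across factors = (0.50)(0.21) + (-0.21)(-0.15) + (0.35)(0.16) + (0.07)(-0.63)
  = +0.1050 +0.0315 +0.0560 -0.0441 = 0.1484

0.15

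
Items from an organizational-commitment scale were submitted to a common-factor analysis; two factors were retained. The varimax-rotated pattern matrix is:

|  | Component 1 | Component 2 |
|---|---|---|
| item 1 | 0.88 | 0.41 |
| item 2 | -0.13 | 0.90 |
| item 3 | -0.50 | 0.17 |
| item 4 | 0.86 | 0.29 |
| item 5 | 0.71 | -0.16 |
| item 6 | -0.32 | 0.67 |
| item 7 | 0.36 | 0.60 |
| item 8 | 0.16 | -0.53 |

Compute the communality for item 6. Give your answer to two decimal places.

h² = (-0.32)² + 0.67² = 0.1024 + 0.4489 = 0.5513

0.55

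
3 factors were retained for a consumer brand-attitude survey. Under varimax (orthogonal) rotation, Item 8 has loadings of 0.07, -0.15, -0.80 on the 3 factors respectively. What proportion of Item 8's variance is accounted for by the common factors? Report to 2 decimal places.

0.67

h² = 0.07² + (-0.15)² + (-0.80)² = 0.0049 + 0.0225 + 0.6400 = 0.6674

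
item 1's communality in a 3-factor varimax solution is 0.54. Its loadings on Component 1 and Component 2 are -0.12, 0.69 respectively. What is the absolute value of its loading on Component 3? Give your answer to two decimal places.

Under orthogonal rotation h² = Σλ², so λ_Component 3² = h² − (0.4905) = 0.54 − 0.4905 = 0.0495.
|λ| = √0.0495 = 0.2225.

0.22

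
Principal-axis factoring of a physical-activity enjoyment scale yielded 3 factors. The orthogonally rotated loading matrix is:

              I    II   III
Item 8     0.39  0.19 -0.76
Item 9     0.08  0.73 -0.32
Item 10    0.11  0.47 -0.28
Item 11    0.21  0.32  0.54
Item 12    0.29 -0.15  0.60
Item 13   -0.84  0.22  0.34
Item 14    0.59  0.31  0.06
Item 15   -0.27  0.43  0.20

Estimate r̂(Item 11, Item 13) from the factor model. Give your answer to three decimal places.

r̂ = Σ λ_i·λ_j across factors = (0.21)(-0.84) + (0.32)(0.22) + (0.54)(0.34)
  = -0.1764 +0.0704 +0.1836 = 0.0776

0.078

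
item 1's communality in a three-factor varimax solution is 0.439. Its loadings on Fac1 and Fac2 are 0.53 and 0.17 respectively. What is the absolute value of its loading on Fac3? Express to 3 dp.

Under orthogonal rotation h² = Σλ², so λ_Fac3² = h² − (0.3098) = 0.439 − 0.3098 = 0.1292.
|λ| = √0.1292 = 0.3594.

0.359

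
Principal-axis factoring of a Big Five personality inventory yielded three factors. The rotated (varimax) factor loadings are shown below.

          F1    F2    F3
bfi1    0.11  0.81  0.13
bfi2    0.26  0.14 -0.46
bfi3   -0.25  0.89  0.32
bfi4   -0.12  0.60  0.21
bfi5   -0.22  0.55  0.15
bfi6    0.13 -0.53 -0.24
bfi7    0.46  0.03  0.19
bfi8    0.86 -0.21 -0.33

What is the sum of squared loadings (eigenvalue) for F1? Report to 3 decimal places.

SS loadings for F1 = 0.11² + 0.26² + (-0.25)² + (-0.12)² + (-0.22)² + 0.13² + 0.46² + 0.86² = 0.0121 + 0.0676 + 0.0625 + 0.0144 + 0.0484 + 0.0169 + 0.2116 + 0.7396 = 1.1731

1.173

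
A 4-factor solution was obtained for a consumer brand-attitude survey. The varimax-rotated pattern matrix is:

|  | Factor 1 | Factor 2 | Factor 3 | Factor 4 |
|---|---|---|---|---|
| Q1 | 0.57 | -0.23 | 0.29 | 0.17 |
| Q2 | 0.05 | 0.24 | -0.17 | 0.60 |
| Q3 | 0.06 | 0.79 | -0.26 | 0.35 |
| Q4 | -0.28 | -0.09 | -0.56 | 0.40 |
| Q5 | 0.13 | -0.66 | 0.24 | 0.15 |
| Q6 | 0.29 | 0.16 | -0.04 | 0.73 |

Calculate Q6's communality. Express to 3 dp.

h² = 0.29² + 0.16² + (-0.04)² + 0.73² = 0.0841 + 0.0256 + 0.0016 + 0.5329 = 0.6442

0.644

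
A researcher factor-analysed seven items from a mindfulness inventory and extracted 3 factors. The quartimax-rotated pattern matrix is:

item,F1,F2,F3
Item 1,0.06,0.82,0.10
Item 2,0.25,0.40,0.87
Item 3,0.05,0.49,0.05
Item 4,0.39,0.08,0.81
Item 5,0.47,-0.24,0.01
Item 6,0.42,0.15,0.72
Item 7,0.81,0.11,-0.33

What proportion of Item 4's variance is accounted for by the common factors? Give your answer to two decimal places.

0.81

h² = 0.39² + 0.08² + 0.81² = 0.1521 + 0.0064 + 0.6561 = 0.8146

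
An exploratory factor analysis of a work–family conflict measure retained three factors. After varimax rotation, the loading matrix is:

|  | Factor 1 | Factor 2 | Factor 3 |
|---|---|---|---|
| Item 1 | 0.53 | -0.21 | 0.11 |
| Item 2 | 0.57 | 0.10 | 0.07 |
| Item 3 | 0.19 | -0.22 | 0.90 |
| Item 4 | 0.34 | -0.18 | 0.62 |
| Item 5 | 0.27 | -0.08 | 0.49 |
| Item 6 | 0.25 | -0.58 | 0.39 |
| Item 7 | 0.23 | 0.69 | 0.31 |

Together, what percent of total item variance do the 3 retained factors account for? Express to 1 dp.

51.4%

Communalities: 0.3371, 0.3398, 0.8945, 0.5324, 0.3194, 0.5510, 0.6251; Σh² = 3.5993.
Total variance with 7 standardized items is 7, so the solution explains 3.5993/7 = 0.5142 = 51.42%.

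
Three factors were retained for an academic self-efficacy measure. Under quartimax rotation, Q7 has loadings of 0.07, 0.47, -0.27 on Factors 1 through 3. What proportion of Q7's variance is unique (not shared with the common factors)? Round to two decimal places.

0.70

h² = 0.07² + 0.47² + (-0.27)² = 0.0049 + 0.2209 + 0.0729 = 0.2987
Uniqueness u² = 1 − h² = 1 − 0.2987 = 0.7013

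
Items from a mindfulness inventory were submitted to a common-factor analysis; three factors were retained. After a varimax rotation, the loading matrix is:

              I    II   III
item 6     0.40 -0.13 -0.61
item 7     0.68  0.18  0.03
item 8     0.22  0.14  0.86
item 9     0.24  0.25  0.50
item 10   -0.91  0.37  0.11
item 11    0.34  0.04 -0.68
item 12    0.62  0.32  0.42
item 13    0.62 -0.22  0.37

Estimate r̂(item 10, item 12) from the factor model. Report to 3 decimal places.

-0.400

r̂ = Σ λ_i·λ_j across factors = (-0.91)(0.62) + (0.37)(0.32) + (0.11)(0.42)
  = -0.5642 +0.1184 +0.0462 = -0.3996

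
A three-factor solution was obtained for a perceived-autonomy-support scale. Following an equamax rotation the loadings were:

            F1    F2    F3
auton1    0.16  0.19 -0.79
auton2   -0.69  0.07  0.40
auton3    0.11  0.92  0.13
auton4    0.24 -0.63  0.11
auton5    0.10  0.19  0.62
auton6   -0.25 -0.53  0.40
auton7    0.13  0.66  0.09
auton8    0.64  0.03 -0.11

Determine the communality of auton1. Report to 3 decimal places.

0.686

h² = 0.16² + 0.19² + (-0.79)² = 0.0256 + 0.0361 + 0.6241 = 0.6858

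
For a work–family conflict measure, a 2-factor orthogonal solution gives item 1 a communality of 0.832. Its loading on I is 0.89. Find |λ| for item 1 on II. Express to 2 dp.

0.20

Under orthogonal rotation h² = Σλ², so λ_II² = h² − (0.7921) = 0.832 − 0.7921 = 0.0399.
|λ| = √0.0399 = 0.1997.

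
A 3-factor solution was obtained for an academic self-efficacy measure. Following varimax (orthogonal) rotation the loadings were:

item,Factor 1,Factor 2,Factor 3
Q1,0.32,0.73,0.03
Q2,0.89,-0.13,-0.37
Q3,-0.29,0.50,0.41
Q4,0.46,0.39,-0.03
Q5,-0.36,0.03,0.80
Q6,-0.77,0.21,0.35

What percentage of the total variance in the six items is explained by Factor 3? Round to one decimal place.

17.8%

SS loadings for Factor 3 = 0.03² + (-0.37)² + 0.41² + (-0.03)² + 0.80² + 0.35² = 1.0693
With 6 standardized items, total variance = 6. Proportion = 1.0693/6 = 0.1782 → 17.82%.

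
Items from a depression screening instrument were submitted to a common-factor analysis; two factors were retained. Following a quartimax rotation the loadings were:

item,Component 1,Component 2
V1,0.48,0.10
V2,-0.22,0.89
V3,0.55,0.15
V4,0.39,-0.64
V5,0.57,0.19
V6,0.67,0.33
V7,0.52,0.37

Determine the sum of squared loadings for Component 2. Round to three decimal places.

1.516

SS loadings for Component 2 = 0.10² + 0.89² + 0.15² + (-0.64)² + 0.19² + 0.33² + 0.37² = 0.0100 + 0.7921 + 0.0225 + 0.4096 + 0.0361 + 0.1089 + 0.1369 = 1.5161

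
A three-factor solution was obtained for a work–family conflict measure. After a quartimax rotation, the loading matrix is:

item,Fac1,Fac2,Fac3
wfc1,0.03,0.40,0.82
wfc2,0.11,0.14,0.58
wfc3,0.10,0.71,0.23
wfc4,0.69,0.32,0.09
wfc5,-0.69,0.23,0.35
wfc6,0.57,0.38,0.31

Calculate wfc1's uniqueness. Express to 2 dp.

h² = 0.03² + 0.40² + 0.82² = 0.0009 + 0.1600 + 0.6724 = 0.8333
Uniqueness u² = 1 − h² = 1 − 0.8333 = 0.1667

0.17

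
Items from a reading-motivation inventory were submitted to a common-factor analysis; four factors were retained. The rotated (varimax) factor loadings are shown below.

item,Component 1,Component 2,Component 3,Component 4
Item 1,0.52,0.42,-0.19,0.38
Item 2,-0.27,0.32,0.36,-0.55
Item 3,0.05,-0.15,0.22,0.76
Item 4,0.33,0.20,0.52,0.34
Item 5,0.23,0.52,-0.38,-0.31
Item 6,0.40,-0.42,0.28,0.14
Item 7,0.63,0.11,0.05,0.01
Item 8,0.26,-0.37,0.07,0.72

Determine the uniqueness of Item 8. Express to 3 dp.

0.272

h² = 0.26² + (-0.37)² + 0.07² + 0.72² = 0.0676 + 0.1369 + 0.0049 + 0.5184 = 0.7278
Uniqueness u² = 1 − h² = 1 − 0.7278 = 0.2722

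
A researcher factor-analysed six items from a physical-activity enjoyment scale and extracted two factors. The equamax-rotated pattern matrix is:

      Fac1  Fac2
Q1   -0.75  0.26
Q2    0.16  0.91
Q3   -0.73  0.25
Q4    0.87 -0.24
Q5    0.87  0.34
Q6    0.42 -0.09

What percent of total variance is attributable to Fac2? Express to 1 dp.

SS loadings for Fac2 = 0.26² + 0.91² + 0.25² + (-0.24)² + 0.34² + (-0.09)² = 1.1395
With 6 standardized items, total variance = 6. Proportion = 1.1395/6 = 0.1899 → 18.99%.

19.0%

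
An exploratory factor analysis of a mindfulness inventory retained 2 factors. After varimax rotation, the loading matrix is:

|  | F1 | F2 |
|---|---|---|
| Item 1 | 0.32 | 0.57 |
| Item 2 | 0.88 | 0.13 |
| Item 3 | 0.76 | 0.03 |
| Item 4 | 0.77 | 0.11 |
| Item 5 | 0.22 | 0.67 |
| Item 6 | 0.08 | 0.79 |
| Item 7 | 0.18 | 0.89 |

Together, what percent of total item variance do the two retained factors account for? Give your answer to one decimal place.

SS loadings by factor: 2.1345, 2.2199; total = 4.3544.
Total variance with 7 standardized items is 7, so the solution explains 4.3544/7 = 0.6221 = 62.21%.

62.2%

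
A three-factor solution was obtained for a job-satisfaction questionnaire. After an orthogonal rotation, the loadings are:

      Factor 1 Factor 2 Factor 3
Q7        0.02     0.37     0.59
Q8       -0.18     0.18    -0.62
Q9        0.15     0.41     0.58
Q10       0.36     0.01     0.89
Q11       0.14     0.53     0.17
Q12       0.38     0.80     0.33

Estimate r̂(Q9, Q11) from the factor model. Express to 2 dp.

0.34

r̂ = Σ λ_i·λ_j across factors = (0.15)(0.14) + (0.41)(0.53) + (0.58)(0.17)
  = +0.0210 +0.2173 +0.0986 = 0.3369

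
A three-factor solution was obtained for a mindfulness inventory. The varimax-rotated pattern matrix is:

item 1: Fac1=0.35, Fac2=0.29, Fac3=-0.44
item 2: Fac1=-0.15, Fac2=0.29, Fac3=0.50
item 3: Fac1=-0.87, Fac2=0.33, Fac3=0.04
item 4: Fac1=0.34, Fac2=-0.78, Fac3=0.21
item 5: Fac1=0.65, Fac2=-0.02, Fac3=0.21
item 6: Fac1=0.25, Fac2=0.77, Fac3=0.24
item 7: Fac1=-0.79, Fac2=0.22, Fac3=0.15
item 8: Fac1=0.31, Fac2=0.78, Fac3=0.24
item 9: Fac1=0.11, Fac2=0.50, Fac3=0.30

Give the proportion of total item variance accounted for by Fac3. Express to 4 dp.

0.0846

SS loadings for Fac3 = (-0.44)² + 0.50² + 0.04² + 0.21² + 0.21² + 0.24² + 0.15² + 0.24² + 0.30² = 0.7611
Proportion of variance = 0.7611 / 9 = 0.0846.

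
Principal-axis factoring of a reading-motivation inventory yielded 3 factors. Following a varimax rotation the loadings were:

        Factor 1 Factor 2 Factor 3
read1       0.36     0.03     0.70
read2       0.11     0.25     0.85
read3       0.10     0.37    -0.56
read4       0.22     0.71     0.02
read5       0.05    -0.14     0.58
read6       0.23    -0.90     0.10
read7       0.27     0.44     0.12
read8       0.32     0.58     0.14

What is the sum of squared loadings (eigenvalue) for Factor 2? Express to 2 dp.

2.06

SS loadings for Factor 2 = 0.03² + 0.25² + 0.37² + 0.71² + (-0.14)² + (-0.90)² + 0.44² + 0.58² = 0.0009 + 0.0625 + 0.1369 + 0.5041 + 0.0196 + 0.8100 + 0.1936 + 0.3364 = 2.0640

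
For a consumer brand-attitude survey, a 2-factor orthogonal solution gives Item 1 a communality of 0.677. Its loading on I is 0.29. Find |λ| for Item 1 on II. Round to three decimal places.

Under orthogonal rotation h² = Σλ², so λ_II² = h² − (0.0841) = 0.677 − 0.0841 = 0.5929.
|λ| = √0.5929 = 0.7700.

0.770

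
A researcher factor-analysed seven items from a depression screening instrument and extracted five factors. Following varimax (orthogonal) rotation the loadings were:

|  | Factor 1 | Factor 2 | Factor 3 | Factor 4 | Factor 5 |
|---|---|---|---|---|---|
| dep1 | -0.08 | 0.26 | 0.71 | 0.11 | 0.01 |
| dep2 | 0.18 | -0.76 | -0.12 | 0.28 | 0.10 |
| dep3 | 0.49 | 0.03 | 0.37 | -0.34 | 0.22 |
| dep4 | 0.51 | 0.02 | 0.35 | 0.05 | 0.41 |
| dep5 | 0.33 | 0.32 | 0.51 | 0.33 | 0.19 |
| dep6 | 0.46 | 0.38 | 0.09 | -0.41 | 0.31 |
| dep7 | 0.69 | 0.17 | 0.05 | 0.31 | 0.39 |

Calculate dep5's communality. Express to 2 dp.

0.62

h² = 0.33² + 0.32² + 0.51² + 0.33² + 0.19² = 0.1089 + 0.1024 + 0.2601 + 0.1089 + 0.0361 = 0.6164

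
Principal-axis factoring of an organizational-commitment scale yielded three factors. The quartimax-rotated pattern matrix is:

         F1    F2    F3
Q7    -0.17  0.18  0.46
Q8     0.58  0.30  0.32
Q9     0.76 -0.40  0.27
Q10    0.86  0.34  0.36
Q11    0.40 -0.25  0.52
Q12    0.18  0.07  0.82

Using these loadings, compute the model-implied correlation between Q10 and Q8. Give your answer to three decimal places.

r̂ = Σ λ_i·λ_j across factors = (0.86)(0.58) + (0.34)(0.30) + (0.36)(0.32)
  = +0.4988 +0.1020 +0.1152 = 0.7160

0.716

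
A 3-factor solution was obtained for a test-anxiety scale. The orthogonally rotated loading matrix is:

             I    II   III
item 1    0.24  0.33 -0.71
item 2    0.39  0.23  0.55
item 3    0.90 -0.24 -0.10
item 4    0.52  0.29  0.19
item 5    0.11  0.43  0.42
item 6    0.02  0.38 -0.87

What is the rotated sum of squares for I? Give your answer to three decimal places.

1.303

SS loadings for I = 0.24² + 0.39² + 0.90² + 0.52² + 0.11² + 0.02² = 0.0576 + 0.1521 + 0.8100 + 0.2704 + 0.0121 + 0.0004 = 1.3026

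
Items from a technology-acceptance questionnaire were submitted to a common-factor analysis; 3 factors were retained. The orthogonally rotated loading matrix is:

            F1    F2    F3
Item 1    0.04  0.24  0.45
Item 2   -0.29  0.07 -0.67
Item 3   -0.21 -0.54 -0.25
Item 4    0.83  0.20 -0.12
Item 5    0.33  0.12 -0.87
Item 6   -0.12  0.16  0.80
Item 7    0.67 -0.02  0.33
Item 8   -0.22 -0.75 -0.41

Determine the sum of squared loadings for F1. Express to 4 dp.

1.4393

SS loadings for F1 = 0.04² + (-0.29)² + (-0.21)² + 0.83² + 0.33² + (-0.12)² + 0.67² + (-0.22)² = 0.0016 + 0.0841 + 0.0441 + 0.6889 + 0.1089 + 0.0144 + 0.4489 + 0.0484 = 1.4393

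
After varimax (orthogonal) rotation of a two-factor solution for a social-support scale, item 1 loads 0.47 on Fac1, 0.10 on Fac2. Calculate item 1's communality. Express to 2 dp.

h² = 0.47² + 0.10² = 0.2209 + 0.0100 = 0.2309

0.23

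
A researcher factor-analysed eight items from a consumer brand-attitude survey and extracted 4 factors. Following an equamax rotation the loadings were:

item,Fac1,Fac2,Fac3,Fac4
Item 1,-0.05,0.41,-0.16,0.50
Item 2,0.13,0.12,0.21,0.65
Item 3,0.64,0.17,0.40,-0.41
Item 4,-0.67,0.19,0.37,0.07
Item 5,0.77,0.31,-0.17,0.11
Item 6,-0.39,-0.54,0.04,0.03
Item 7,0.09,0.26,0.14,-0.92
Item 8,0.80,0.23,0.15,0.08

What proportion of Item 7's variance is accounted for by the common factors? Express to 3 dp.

0.942

h² = 0.09² + 0.26² + 0.14² + (-0.92)² = 0.0081 + 0.0676 + 0.0196 + 0.8464 = 0.9417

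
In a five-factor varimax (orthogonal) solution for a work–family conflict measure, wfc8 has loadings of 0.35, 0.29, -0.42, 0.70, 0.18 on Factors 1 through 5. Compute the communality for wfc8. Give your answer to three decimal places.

0.905

h² = 0.35² + 0.29² + (-0.42)² + 0.70² + 0.18² = 0.1225 + 0.0841 + 0.1764 + 0.4900 + 0.0324 = 0.9054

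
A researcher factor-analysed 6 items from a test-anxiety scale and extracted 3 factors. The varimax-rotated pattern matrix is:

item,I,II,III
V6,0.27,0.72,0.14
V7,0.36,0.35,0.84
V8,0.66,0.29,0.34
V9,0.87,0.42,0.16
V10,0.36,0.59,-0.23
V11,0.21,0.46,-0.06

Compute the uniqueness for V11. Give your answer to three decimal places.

h² = 0.21² + 0.46² + (-0.06)² = 0.0441 + 0.2116 + 0.0036 = 0.2593
Uniqueness u² = 1 − h² = 1 − 0.2593 = 0.7407

0.741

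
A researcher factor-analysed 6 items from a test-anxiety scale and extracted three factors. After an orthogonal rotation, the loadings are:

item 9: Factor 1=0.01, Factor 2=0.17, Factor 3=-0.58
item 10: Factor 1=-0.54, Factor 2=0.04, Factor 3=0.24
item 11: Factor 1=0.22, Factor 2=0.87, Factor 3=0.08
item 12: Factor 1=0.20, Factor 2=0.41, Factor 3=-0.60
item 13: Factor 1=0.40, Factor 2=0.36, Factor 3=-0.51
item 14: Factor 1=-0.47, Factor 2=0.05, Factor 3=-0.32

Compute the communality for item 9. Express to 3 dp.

0.365

h² = 0.01² + 0.17² + (-0.58)² = 0.0001 + 0.0289 + 0.3364 = 0.3654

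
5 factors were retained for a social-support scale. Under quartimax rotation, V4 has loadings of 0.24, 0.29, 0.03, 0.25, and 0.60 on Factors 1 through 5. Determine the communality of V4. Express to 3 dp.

0.565

h² = 0.24² + 0.29² + 0.03² + 0.25² + 0.60² = 0.0576 + 0.0841 + 0.0009 + 0.0625 + 0.3600 = 0.5651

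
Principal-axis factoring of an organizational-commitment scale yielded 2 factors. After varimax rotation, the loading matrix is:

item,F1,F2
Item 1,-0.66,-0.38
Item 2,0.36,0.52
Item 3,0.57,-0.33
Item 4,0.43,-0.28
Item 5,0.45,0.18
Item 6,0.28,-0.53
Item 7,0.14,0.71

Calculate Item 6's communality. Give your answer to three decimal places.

h² = 0.28² + (-0.53)² = 0.0784 + 0.2809 = 0.3593

0.359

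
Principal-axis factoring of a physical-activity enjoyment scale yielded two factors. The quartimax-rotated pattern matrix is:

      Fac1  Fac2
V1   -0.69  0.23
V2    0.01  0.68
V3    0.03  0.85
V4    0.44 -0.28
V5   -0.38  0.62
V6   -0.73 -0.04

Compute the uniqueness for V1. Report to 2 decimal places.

0.47

h² = (-0.69)² + 0.23² = 0.4761 + 0.0529 = 0.5290
Uniqueness u² = 1 − h² = 1 − 0.5290 = 0.4710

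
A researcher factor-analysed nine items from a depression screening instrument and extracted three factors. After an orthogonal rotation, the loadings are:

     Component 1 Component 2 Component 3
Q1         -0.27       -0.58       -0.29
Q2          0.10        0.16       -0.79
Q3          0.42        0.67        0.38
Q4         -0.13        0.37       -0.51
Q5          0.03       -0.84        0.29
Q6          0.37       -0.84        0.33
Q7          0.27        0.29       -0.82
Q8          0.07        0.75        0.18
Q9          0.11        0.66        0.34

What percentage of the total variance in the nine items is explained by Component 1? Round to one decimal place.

5.6%

SS loadings for Component 1 = (-0.27)² + 0.10² + 0.42² + (-0.13)² + 0.03² + 0.37² + 0.27² + 0.07² + 0.11² = 0.5039
With 9 standardized items, total variance = 9. Proportion = 0.5039/9 = 0.0560 → 5.60%.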